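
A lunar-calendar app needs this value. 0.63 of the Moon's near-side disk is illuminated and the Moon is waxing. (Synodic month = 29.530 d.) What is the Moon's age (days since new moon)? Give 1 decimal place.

8.6 days

Invert f = (1 − cos θ)/2 to get cos θ = 1 − 2(0.63) = -0.260, hence θ₀ = arccos -0.260 = 105.1°.
The Moon is waxing (0°–180°), so θ = 105.1° directly.
That fraction of the synodic month is 105.1/360 × 29.530 d ≈ 8.62 d.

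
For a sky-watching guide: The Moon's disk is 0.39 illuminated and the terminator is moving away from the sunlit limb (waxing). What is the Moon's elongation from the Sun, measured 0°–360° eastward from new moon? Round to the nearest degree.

77°

From f = (1 − cos θ)/2: cos θ = 1 − 2×0.39 = 0.220; arccos → 77.3°.
Waxing ⇒ before full, so θ = 77.3°.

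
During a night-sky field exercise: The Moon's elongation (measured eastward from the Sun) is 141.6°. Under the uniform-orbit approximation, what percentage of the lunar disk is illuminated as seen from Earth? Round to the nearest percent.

89%

cos 141.6° = (-0.784), so f = (1 − (-0.784))/2 = 0.892, i.e. 89%.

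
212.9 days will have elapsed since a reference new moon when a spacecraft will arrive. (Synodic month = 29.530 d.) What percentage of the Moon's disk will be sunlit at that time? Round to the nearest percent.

37%

212.9 d spans 7 complete synodic months (7 × 29.530 = 206.71 d) plus 6.19 d.
The Moon has covered 6.19/29.530 of its cycle, so θ ≈ 360° × 6.19/29.530 = 75.5°.
Illuminated fraction = (1 − cos 75.5°)/2 = (1 − 0.251)/2 ≈ 0.374, so 37%.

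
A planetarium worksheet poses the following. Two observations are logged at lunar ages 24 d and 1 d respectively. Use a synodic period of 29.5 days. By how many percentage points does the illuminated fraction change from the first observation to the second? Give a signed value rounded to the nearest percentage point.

First observation: θ = 360°·24/29.5 = 292.9°, so f = 0.306.
Second observation: θ = 12.2°, f = 0.011.
Δf = 0.011 − 0.306 = -0.294, i.e. -29 pp.

-29 pp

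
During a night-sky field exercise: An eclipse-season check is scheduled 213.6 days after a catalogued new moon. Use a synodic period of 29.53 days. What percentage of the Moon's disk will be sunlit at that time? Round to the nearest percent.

45%

Reduce mod P: 213.6 − 7×29.53 = 6.89 d into the current lunation.
The Moon has covered 6.89/29.53 of its cycle, so θ ≈ 360° × 6.89/29.53 = 84.0°.
cos 84.0° = 0.105, so f = (1 − 0.105)/2 = 0.448, so 45%.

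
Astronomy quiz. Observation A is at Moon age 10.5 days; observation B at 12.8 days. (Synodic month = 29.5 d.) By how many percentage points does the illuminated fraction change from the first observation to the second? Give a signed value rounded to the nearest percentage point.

θ₁ = 360° × 10.5/29.5 = 128.1°, f₁ = (1 − cos θ₁)/2 = 0.809.
θ₂ = 360° × 12.8/29.5 = 156.2°, f₂ = (1 − cos θ₂)/2 = 0.957.
Change = f₂ − f₁ = +0.149 → +15 percentage points.

+15 percentage points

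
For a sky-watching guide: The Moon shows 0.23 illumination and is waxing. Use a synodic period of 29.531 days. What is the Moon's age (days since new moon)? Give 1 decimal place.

Invert f = (1 − cos θ)/2 to get cos θ = 1 − 2(0.23) = 0.540, hence θ₀ = arccos 0.540 = 57.3°.
The Moon is waxing (0°–180°), so θ = 57.3° directly.
That fraction of the synodic month is 57.3/360 × 29.531 d ≈ 4.70 d.

4.7 days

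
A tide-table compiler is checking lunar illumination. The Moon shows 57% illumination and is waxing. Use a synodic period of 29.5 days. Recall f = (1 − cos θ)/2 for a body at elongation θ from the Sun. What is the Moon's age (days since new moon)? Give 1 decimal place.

8.0 days

From f = (1 − cos θ)/2: cos θ = 1 − 2×0.57 = -0.140; arccos → 98.0°.
Before full moon the principal value applies: θ = 98.0°.
At 360°/29.5 d per day, 98.0° corresponds to 8.03 days.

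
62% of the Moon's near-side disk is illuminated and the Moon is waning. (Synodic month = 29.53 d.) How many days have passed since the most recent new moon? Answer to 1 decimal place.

21.0 days

cos θ = 1 − 2f = -0.240, giving a principal value of 103.9°.
Since the Moon is past full (waning), take the reflex angle: θ = 360° − 103.9° = 256.1°.
Age = 29.53 × 256.1°/360° ≈ 21.01 days.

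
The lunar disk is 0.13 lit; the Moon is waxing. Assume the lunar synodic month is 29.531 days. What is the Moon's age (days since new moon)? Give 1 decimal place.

cos θ = 1 − 2f = 0.740, giving a principal value of 42.3°.
Waxing ⇒ before full, so θ = 42.3°.
Age = 29.531 × 42.3°/360° ≈ 3.47 days.

3.5 days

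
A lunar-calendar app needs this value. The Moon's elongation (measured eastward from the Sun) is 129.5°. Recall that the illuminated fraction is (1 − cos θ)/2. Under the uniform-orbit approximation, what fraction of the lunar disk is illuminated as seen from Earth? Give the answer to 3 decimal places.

Half-versine of 129.5°: (1 − (-0.636))/2 = 0.818.

0.818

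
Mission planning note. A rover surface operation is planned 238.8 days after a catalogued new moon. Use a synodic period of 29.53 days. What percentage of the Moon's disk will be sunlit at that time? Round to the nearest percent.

7%

238.8/29.53 = 8.087 lunations, so 8 complete cycles and 2.56 d into the next.
The Moon has covered 2.56/29.53 of its cycle, so θ ≈ 360° × 2.56/29.53 = 31.2°.
With cos θ = 0.855, the lit fraction is (1 − 0.855)/2 ≈ 0.072, so 7%.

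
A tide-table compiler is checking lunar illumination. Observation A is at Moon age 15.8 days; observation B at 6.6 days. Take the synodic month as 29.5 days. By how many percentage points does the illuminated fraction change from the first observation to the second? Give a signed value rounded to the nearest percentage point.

-57 percentage points

First observation: θ = 360°·15.8/29.5 = 192.8°, so f = 0.988.
Second observation: θ = 80.5°, f = 0.418.
Δf = 0.418 − 0.988 = -0.570, i.e. -57 pp.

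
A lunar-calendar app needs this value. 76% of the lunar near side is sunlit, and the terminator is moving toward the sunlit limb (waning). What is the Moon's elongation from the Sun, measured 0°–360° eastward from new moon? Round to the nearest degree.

cos θ = 1 − 2f = -0.520, giving a principal value of 121.3°.
A waning Moon lies in 180°–360°, so θ = 360° − 121.3° = 238.7°.

239°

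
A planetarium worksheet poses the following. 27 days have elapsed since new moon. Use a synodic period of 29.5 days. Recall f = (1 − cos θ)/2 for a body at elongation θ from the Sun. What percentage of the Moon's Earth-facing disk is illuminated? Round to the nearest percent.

7%

Elongation θ = 360° × 27/29.5 ≈ 329.5°.
With cos θ = 0.862, the lit fraction is (1 − 0.862)/2 ≈ 0.069, so 7%.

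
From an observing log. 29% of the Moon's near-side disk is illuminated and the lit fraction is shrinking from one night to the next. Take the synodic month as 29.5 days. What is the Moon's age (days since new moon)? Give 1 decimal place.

24.2 days

From f = (1 − cos θ)/2: cos θ = 1 − 2×0.29 = 0.420; arccos → 65.2°.
A waning Moon lies in 180°–360°, so θ = 360° − 65.2° = 294.8°.
At 360°/29.5 d per day, 294.8° corresponds to 24.16 days.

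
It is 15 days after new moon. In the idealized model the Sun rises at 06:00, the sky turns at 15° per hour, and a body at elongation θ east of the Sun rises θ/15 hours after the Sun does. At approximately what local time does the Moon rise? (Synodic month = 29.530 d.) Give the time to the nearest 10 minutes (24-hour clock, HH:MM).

18:10

The Moon has covered 15/29.530 of its cycle, so θ ≈ 360° × 15/29.530 = 182.9°.
At 15° of sky rotation per hour, 182.9° corresponds to a 12.19 h lag.
06:00 + 12.191 h ≈ 18:11 → 18:10 to the nearest ten minutes.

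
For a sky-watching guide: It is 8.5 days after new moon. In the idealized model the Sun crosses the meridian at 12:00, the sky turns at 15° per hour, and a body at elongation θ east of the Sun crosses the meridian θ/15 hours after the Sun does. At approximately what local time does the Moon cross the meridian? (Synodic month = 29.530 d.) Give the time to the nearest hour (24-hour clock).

Elongation θ = 360° × 8.5/29.530 ≈ 103.6°.
Delay after the Sun = 103.6° / (15°/h) ≈ 6.91 h.
12:00 + 6.91 h ≈ 18:54 → 19:00 to the nearest hour.

19:00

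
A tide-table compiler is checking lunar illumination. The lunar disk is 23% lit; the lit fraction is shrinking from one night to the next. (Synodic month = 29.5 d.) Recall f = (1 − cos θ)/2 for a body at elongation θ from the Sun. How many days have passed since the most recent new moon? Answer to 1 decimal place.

24.8 days

From f = (1 − cos θ)/2: cos θ = 1 − 2×0.23 = 0.540; arccos → 57.3°.
Since the Moon is past full (waning), take the reflex angle: θ = 360° − 57.3° = 302.7°.
Age = 29.5 × 302.7°/360° ≈ 24.80 days.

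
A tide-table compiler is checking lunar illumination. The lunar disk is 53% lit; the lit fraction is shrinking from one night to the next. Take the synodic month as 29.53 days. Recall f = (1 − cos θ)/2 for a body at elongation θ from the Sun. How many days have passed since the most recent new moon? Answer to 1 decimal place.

Invert f = (1 − cos θ)/2 to get cos θ = 1 − 2(0.53) = -0.060, hence θ₀ = arccos -0.060 = 93.4°.
A waning Moon lies in 180°–360°, so θ = 360° − 93.4° = 266.6°.
At 360°/29.53 d per day, 266.6° corresponds to 21.87 days.

21.9 days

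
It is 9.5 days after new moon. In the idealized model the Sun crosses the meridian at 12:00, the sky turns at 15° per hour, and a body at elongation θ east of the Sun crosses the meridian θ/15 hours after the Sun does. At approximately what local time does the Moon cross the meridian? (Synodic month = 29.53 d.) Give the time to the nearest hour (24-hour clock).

Phase angle: θ = 360°·(9.5 d)/(29.53 d) = 115.8°.
At 15° of sky rotation per hour, 115.8° corresponds to a 7.72 h lag.
12:00 + 7.72 h ≈ 19:43 → 20:00 to the nearest hour.

20:00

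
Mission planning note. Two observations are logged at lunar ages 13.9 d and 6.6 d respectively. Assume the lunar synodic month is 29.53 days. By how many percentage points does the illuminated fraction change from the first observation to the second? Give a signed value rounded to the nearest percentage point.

-57 percentage points

First observation: θ = 360°·13.9/29.53 = 169.5°, so f = 0.992.
Second observation: θ = 80.5°, f = 0.417.
Δf = 0.417 − 0.992 = -0.574, i.e. -57 pp.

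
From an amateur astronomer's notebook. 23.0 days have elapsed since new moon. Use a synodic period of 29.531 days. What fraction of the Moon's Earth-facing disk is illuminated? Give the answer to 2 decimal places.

The Moon has covered 23.0/29.531 of its cycle, so θ ≈ 360° × 23.0/29.531 = 280.4°.
cos 280.4° = 0.180, so f = (1 − 0.180)/2 = 0.410.

0.41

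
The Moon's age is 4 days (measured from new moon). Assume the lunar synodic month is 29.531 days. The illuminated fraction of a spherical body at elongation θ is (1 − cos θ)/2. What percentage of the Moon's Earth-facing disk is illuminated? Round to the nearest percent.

17%

Phase angle: θ = 360°·(4 d)/(29.531 d) = 48.8°.
cos 48.8° = 0.659, so f = (1 − 0.659)/2 = 0.170, so 17%.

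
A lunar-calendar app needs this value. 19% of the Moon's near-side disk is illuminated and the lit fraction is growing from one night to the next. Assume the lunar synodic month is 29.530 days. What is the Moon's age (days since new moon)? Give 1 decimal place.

4.2 days

From f = (1 − cos θ)/2: cos θ = 1 − 2×0.19 = 0.620; arccos → 51.7°.
The Moon is waxing (0°–180°), so θ = 51.7° directly.
Age = 29.530 × 51.7°/360° ≈ 4.24 days.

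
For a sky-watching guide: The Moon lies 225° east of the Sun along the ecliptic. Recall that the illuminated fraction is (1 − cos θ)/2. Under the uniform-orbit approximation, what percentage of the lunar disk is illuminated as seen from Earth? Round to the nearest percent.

f = (1 − cos 225°)/2 = (1 − (-0.707))/2 ≈ 0.854, i.e. 85%.

85%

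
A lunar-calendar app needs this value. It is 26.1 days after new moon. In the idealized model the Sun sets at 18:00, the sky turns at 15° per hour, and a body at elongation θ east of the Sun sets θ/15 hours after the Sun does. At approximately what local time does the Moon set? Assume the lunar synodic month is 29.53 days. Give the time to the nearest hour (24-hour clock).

15:00

The Moon has covered 26.1/29.53 of its cycle, so θ ≈ 360° × 26.1/29.53 = 318.2°.
The Moon trails the Sun by θ/15 = 318.2/15 ≈ 21.21 hours.
18:00 + 21.21 h ≈ 15:13 → 15:00 to the nearest hour.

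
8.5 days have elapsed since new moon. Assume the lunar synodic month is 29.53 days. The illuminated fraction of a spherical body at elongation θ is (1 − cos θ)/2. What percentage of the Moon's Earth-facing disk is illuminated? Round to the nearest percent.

Elongation θ = 360° × 8.5/29.53 ≈ 103.6°.
cos 103.6° = (-0.236), so f = (1 − (-0.236))/2 = 0.618, so 62%.

62%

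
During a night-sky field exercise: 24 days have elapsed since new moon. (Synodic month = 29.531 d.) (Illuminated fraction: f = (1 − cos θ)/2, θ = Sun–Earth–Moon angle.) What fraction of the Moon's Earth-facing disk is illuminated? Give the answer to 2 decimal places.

0.31

The Moon has covered 24/29.531 of its cycle, so θ ≈ 360° × 24/29.531 = 292.6°.
cos 292.6° = 0.384, so f = (1 − 0.384)/2 = 0.308.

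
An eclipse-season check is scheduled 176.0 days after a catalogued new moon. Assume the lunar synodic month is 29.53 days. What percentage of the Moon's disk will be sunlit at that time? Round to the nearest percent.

2%

Reduce mod P: 176.0 − 5×29.53 = 28.35 d into the current lunation.
Elongation θ = 360° × 28.35/29.53 ≈ 345.6°.
Illuminated fraction = (1 − cos 345.6°)/2 = (1 − 0.969)/2 ≈ 0.016, so 2%.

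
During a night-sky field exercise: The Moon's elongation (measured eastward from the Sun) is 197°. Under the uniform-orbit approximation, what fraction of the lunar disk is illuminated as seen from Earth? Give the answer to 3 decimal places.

0.978

cos 197° = (-0.956), so f = (1 − (-0.956))/2 = 0.978.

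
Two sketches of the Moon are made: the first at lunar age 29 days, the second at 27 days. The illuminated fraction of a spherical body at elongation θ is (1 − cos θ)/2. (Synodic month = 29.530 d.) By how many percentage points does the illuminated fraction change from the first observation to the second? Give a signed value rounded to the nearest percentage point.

+7 pp

θ₁ = 360° × 29/29.530 = 353.5°, f₁ = (1 − cos θ₁)/2 = 0.003.
θ₂ = 360° × 27/29.530 = 329.2°, f₂ = (1 − cos θ₂)/2 = 0.071.
Change = f₂ − f₁ = +0.068 → +7 percentage points.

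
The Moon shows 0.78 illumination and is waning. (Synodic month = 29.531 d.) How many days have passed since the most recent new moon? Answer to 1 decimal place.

Invert f = (1 − cos θ)/2 to get cos θ = 1 − 2(0.78) = -0.560, hence θ₀ = arccos -0.560 = 124.1°.
A waning Moon lies in 180°–360°, so θ = 360° − 124.1° = 235.9°.
That fraction of the synodic month is 235.9/360 × 29.531 d ≈ 19.35 d.

19.4 days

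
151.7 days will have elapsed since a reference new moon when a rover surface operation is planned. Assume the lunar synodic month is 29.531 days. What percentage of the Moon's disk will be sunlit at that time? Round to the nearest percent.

17%

Reduce mod P: 151.7 − 5×29.531 = 4.04 d into the current lunation.
The Moon has covered 4.04/29.531 of its cycle, so θ ≈ 360° × 4.04/29.531 = 49.3°.
Illuminated fraction = (1 − cos 49.3°)/2 = (1 − 0.652)/2 ≈ 0.174, so 17%.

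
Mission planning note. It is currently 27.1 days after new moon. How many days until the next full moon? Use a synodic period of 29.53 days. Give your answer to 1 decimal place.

Full moon occurs at elongation 180°, i.e. at age 29.53 × 180/360 = 14.765 d.
This lunation's full moon (14.765 d) has passed, so add one period: 44.295 − 27.1 = 17.195 days.

17.2 days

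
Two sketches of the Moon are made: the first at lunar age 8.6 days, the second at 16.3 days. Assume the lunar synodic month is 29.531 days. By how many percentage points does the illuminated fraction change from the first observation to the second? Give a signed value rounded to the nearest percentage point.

θ₁ = 360° × 8.6/29.531 = 104.8°, f₁ = (1 − cos θ₁)/2 = 0.628.
θ₂ = 360° × 16.3/29.531 = 198.7°, f₂ = (1 − cos θ₂)/2 = 0.974.
Change = f₂ − f₁ = +0.346 → +35 percentage points.

+35 pp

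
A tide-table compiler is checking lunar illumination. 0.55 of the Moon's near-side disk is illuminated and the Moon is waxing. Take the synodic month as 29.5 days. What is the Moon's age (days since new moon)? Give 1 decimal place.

7.8 days

From f = (1 − cos θ)/2: cos θ = 1 − 2×0.55 = -0.100; arccos → 95.7°.
The Moon is waxing (0°–180°), so θ = 95.7° directly.
That fraction of the synodic month is 95.7/360 × 29.5 d ≈ 7.85 d.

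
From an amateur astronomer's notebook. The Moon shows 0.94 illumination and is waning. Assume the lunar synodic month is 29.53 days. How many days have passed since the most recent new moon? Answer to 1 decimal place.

17.1 days

From f = (1 − cos θ)/2: cos θ = 1 − 2×0.94 = -0.880; arccos → 151.6°.
A waning Moon lies in 180°–360°, so θ = 360° − 151.6° = 208.4°.
At 360°/29.53 d per day, 208.4° corresponds to 17.09 days.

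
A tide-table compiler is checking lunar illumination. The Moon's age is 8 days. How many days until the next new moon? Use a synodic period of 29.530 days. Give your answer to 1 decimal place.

The next new moon completes the synodic month: 29.530 − 8 = 21.530 days.

21.5 days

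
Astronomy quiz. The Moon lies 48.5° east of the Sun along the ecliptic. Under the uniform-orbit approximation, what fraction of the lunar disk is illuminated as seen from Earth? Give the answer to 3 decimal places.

0.169

cos 48.5° = 0.663, so f = (1 − 0.663)/2 = 0.169.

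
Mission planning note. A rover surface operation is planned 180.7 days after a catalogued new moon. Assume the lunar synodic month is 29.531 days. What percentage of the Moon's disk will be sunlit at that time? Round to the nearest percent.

180.7/29.531 = 6.119 lunations, so 6 complete cycles and 3.51 d into the next.
The Moon has covered 3.51/29.531 of its cycle, so θ ≈ 360° × 3.51/29.531 = 42.8°.
cos 42.8° = 0.733, so f = (1 − 0.733)/2 = 0.133, so 13%.

13%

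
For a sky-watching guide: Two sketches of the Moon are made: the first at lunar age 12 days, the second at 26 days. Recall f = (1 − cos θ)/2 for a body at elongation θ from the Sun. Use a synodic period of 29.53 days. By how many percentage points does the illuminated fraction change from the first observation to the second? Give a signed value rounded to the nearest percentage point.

θ₁ = 360° × 12/29.53 = 146.3°, f₁ = (1 − cos θ₁)/2 = 0.916.
θ₂ = 360° × 26/29.53 = 317.0°, f₂ = (1 − cos θ₂)/2 = 0.135.
Change = f₂ − f₁ = -0.781 → -78 percentage points.

-78 pp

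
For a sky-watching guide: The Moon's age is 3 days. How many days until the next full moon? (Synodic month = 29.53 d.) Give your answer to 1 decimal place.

Full moon occurs at elongation 180°, i.e. at age 29.53 × 180/360 = 14.765 d.
That is 14.765 − 3 = 11.765 days ahead.

11.8 days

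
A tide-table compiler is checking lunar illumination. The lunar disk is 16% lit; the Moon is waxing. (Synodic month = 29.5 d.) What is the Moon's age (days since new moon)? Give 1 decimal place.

3.9 days

cos θ = 1 − 2f = 0.680, giving a principal value of 47.2°.
Waxing ⇒ before full, so θ = 47.2°.
Age = 29.5 × 47.2°/360° ≈ 3.86 days.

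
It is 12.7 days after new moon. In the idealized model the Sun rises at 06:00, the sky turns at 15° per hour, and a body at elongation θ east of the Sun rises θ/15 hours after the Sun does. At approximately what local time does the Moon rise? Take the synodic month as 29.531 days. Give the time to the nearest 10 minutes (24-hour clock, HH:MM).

The Moon has covered 12.7/29.531 of its cycle, so θ ≈ 360° × 12.7/29.531 = 154.8°.
Delay after the Sun = 154.8° / (15°/h) ≈ 10.32 h.
06:00 + 10.321 h ≈ 16:19 → 16:20 to the nearest ten minutes.

16:20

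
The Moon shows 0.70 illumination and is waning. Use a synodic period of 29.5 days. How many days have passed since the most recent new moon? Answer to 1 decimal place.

20.2 days

From f = (1 − cos θ)/2: cos θ = 1 − 2×0.70 = -0.400; arccos → 113.6°.
Waning ⇒ past full, so θ = 360° − 113.6° = 246.4°.
At 360°/29.5 d per day, 246.4° corresponds to 20.19 days.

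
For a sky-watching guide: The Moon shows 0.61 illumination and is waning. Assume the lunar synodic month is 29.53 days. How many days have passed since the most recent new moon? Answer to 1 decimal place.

21.1 days

From f = (1 − cos θ)/2: cos θ = 1 − 2×0.61 = -0.220; arccos → 102.7°.
Waning ⇒ past full, so θ = 360° − 102.7° = 257.3°.
Age = 29.53 × 257.3°/360° ≈ 21.11 days.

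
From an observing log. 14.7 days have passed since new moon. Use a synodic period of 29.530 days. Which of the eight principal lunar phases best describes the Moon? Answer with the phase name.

At 14.7/29.530 of the cycle, θ ≈ 179° — the full moon range.

full moon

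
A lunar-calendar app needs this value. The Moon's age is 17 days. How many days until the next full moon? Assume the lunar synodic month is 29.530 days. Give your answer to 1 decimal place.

27.3 days

Full moon occurs at elongation 180°, i.e. at age 29.530 × 180/360 = 14.765 d.
This lunation's full moon (14.765 d) has passed, so add one period: 44.295 − 17 = 27.295 days.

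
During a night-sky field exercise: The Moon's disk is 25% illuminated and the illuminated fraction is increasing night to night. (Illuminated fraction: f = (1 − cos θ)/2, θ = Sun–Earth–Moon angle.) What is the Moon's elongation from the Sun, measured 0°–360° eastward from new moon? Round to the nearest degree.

60°

Invert f = (1 − cos θ)/2 to get cos θ = 1 − 2(0.25) = 0.500, hence θ₀ = arccos 0.500 = 60.0°.
Before full moon the principal value applies: θ = 60.0°.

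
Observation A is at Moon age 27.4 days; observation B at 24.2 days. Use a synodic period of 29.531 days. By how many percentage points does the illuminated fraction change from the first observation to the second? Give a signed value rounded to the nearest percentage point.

First observation: θ = 360°·27.4/29.531 = 334.0°, so f = 0.051.
Second observation: θ = 295.0°, f = 0.289.
Δf = 0.289 − 0.051 = +0.238, i.e. +24 pp.

+24 pp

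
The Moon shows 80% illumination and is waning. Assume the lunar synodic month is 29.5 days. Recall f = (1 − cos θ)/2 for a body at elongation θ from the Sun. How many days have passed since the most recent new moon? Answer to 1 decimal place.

19.1 days

From f = (1 − cos θ)/2: cos θ = 1 − 2×0.80 = -0.600; arccos → 126.9°.
Waning ⇒ past full, so θ = 360° − 126.9° = 233.1°.
At 360°/29.5 d per day, 233.1° corresponds to 19.10 days.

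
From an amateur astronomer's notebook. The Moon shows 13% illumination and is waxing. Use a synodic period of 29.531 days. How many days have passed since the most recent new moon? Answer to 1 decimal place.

cos θ = 1 − 2f = 0.740, giving a principal value of 42.3°.
Waxing ⇒ before full, so θ = 42.3°.
That fraction of the synodic month is 42.3/360 × 29.531 d ≈ 3.47 d.

3.5 days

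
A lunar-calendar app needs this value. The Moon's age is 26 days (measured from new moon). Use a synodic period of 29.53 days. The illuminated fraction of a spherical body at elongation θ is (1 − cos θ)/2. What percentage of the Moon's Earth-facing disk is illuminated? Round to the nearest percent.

13%

Phase angle: θ = 360°·(26 d)/(29.53 d) = 317.0°.
With cos θ = 0.731, the lit fraction is (1 − 0.731)/2 ≈ 0.135, so 13%.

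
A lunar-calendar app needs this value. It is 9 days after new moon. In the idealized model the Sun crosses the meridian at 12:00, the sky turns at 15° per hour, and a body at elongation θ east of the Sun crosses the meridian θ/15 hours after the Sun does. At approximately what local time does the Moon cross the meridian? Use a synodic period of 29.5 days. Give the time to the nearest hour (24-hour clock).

Phase angle: θ = 360°·(9 d)/(29.5 d) = 109.8°.
At 15° of sky rotation per hour, 109.8° corresponds to a 7.32 h lag.
12:00 + 7.32 h ≈ 19:19 → 19:00 to the nearest hour.

19:00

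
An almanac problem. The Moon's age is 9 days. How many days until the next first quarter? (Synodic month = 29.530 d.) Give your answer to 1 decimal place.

First quarter is 0.25 of the way through the cycle: age 0.25 × 29.530 = 7.383 d.
This lunation's first quarter (7.383 d) has passed, so add one period: 36.913 − 9 = 27.913 days.

27.9 days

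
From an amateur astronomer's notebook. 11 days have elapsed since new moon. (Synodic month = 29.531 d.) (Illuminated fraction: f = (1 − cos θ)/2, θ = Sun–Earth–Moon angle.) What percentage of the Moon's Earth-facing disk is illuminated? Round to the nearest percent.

85%

The Moon has covered 11/29.531 of its cycle, so θ ≈ 360° × 11/29.531 = 134.1°.
With cos θ = (-0.696), the lit fraction is (1 − (-0.696))/2 ≈ 0.848, so 85%.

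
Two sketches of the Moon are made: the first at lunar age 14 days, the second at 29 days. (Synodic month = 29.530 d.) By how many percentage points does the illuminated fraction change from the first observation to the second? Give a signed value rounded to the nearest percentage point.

θ₁ = 360° × 14/29.530 = 170.7°, f₁ = (1 − cos θ₁)/2 = 0.993.
θ₂ = 360° × 29/29.530 = 353.5°, f₂ = (1 − cos θ₂)/2 = 0.003.
Change = f₂ − f₁ = -0.990 → -99 percentage points.

-99 percentage points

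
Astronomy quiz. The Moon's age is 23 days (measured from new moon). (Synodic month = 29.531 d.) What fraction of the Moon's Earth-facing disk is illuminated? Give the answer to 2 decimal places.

Phase angle: θ = 360°·(23 d)/(29.531 d) = 280.4°.
Illuminated fraction = (1 − cos 280.4°)/2 = (1 − 0.180)/2 ≈ 0.410.

0.41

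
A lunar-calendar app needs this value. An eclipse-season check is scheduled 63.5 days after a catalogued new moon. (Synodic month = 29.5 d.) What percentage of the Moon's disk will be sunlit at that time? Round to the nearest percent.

63.5/29.5 = 2.153 lunations, so 2 complete cycles and 4.50 d into the next.
Elongation θ = 360° × 4.50/29.5 ≈ 54.9°.
Illuminated fraction = (1 − cos 54.9°)/2 = (1 − 0.575)/2 ≈ 0.213, so 21%.

21%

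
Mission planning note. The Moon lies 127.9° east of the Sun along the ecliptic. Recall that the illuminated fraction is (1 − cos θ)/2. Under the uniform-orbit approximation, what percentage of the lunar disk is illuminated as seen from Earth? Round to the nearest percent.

81%

Half-versine of 127.9°: (1 − (-0.614))/2 = 0.807, i.e. 81%.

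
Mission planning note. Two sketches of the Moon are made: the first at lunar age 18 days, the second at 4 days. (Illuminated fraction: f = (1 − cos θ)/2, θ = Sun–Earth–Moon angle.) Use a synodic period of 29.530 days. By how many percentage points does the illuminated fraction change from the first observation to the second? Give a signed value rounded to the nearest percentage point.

-72 pp

θ₁ = 360° × 18/29.530 = 219.4°, f₁ = (1 − cos θ₁)/2 = 0.886.
θ₂ = 360° × 4/29.530 = 48.8°, f₂ = (1 − cos θ₂)/2 = 0.170.
Change = f₂ − f₁ = -0.716 → -72 percentage points.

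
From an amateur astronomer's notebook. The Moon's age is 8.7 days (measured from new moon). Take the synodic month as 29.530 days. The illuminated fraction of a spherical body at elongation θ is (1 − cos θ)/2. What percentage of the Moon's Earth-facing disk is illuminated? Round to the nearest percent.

64%

The Moon has covered 8.7/29.530 of its cycle, so θ ≈ 360° × 8.7/29.530 = 106.1°.
Illuminated fraction = (1 − cos 106.1°)/2 = (1 − (-0.277))/2 ≈ 0.638, so 64%.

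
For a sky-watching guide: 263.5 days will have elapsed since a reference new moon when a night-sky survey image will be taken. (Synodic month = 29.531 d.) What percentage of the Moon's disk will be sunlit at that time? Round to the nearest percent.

263.5/29.531 = 8.923 lunations, so 8 complete cycles and 27.25 d into the next.
Elongation θ = 360° × 27.25/29.531 ≈ 332.2°.
Illuminated fraction = (1 − cos 332.2°)/2 = (1 − 0.885)/2 ≈ 0.058, so 6%.

6%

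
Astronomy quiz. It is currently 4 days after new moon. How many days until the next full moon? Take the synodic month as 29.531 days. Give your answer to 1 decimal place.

10.8 days

Full moon occurs at elongation 180°, i.e. at age 29.531 × 180/360 = 14.765 d.
So 10.765 days remain (14.765 − 4).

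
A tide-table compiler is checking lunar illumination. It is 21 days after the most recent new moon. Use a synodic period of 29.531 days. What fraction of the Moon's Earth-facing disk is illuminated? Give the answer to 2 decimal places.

The Moon has covered 21/29.531 of its cycle, so θ ≈ 360° × 21/29.531 = 256.0°.
With cos θ = (-0.242), the lit fraction is (1 − (-0.242))/2 ≈ 0.621.

0.62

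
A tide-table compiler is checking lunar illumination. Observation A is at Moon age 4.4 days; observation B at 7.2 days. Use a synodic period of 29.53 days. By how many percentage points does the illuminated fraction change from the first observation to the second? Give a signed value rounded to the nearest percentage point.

θ₁ = 360° × 4.4/29.53 = 53.6°, f₁ = (1 − cos θ₁)/2 = 0.204.
θ₂ = 360° × 7.2/29.53 = 87.8°, f₂ = (1 − cos θ₂)/2 = 0.481.
Change = f₂ − f₁ = +0.277 → +28 percentage points.

+28 percentage points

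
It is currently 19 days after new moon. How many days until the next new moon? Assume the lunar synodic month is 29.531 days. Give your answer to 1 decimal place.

One full lunation from the last new moon is 29.531 d; remaining = 29.531 − 19 = 10.531 d.

10.5 days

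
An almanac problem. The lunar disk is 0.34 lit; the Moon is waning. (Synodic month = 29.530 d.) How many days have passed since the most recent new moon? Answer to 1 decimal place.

23.7 days

From f = (1 − cos θ)/2: cos θ = 1 − 2×0.34 = 0.320; arccos → 71.3°.
Waning ⇒ past full, so θ = 360° − 71.3° = 288.7°.
That fraction of the synodic month is 288.7/360 × 29.530 d ≈ 23.68 d.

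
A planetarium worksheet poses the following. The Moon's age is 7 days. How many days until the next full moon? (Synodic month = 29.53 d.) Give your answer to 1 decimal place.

7.8 days

Full moon is 0.5 of the way through the cycle: age 0.5 × 29.53 = 14.765 d.
That is 14.765 − 7 = 7.765 days ahead.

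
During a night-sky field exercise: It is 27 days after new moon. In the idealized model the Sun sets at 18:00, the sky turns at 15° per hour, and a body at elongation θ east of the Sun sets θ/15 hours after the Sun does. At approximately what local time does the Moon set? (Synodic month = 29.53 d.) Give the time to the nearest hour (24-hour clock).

Phase angle: θ = 360°·(27 d)/(29.53 d) = 329.2°.
Delay after the Sun = 329.2° / (15°/h) ≈ 21.94 h.
18:00 + 21.94 h ≈ 15:57 → 16:00 to the nearest hour.

16:00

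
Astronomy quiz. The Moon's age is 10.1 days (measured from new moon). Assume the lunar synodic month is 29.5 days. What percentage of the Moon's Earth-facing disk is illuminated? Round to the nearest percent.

The Moon has covered 10.1/29.5 of its cycle, so θ ≈ 360° × 10.1/29.5 = 123.3°.
Illuminated fraction = (1 − cos 123.3°)/2 = (1 − (-0.548))/2 ≈ 0.774, so 77%.

77%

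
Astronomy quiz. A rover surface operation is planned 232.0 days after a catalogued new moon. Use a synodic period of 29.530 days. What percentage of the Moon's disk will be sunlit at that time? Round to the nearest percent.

19%

Reduce mod P: 232.0 − 7×29.530 = 25.29 d into the current lunation.
Phase angle: θ = 360°·(25.29 d)/(29.530 d) = 308.3°.
With cos θ = 0.620, the lit fraction is (1 − 0.620)/2 ≈ 0.190, so 19%.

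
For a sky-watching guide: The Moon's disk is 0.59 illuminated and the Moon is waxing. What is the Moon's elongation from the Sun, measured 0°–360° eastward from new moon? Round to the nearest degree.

Invert f = (1 − cos θ)/2 to get cos θ = 1 − 2(0.59) = -0.180, hence θ₀ = arccos -0.180 = 100.4°.
Waxing ⇒ before full, so θ = 100.4°.

100°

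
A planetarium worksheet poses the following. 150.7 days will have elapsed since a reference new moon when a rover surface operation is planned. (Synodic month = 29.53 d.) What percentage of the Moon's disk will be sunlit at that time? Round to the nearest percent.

10%

150.7/29.53 = 5.103 lunations, so 5 complete cycles and 3.05 d into the next.
Phase angle: θ = 360°·(3.05 d)/(29.53 d) = 37.2°.
cos 37.2° = 0.797, so f = (1 − 0.797)/2 = 0.102, so 10%.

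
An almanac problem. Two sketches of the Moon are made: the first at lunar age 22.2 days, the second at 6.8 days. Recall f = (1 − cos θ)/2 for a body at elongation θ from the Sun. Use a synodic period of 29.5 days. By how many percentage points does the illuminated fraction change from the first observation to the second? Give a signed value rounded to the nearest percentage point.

-5 percentage points

θ₁ = 360° × 22.2/29.5 = 270.9°, f₁ = (1 − cos θ₁)/2 = 0.492.
θ₂ = 360° × 6.8/29.5 = 83.0°, f₂ = (1 − cos θ₂)/2 = 0.439.
Change = f₂ − f₁ = -0.053 → -5 percentage points.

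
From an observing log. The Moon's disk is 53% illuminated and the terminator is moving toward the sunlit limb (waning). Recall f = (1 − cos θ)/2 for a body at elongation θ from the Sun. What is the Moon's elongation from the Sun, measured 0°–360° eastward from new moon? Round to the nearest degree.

Invert f = (1 − cos θ)/2 to get cos θ = 1 − 2(0.53) = -0.060, hence θ₀ = arccos -0.060 = 93.4°.
Waning ⇒ past full, so θ = 360° − 93.4° = 266.6°.

267°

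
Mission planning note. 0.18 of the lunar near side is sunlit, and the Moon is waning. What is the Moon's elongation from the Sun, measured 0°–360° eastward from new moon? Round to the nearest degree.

From f = (1 − cos θ)/2: cos θ = 1 − 2×0.18 = 0.640; arccos → 50.2°.
A waning Moon lies in 180°–360°, so θ = 360° − 50.2° = 309.8°.

310°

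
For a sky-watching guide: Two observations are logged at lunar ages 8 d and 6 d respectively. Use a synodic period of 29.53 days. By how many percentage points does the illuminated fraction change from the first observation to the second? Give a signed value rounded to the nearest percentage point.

θ₁ = 360° × 8/29.53 = 97.5°, f₁ = (1 − cos θ₁)/2 = 0.566.
θ₂ = 360° × 6/29.53 = 73.1°, f₂ = (1 − cos θ₂)/2 = 0.355.
Change = f₂ − f₁ = -0.210 → -21 percentage points.

-21 pp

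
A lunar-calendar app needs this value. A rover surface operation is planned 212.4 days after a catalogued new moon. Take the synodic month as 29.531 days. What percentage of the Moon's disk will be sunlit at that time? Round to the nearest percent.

212.4/29.531 = 7.192 lunations, so 7 complete cycles and 5.68 d into the next.
Phase angle: θ = 360°·(5.68 d)/(29.531 d) = 69.3°.
With cos θ = 0.354, the lit fraction is (1 − 0.354)/2 ≈ 0.323, so 32%.

32%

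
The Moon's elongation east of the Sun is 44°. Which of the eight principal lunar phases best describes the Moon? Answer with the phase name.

waxing crescent

44° lies in the waxing crescent sector of the 8-phase cycle.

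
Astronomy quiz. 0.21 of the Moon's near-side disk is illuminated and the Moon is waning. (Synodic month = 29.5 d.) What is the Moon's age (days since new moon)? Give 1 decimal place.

From f = (1 − cos θ)/2: cos θ = 1 − 2×0.21 = 0.580; arccos → 54.5°.
A waning Moon lies in 180°–360°, so θ = 360° − 54.5° = 305.5°.
Age = 29.5 × 305.5°/360° ≈ 25.03 days.

25.0 days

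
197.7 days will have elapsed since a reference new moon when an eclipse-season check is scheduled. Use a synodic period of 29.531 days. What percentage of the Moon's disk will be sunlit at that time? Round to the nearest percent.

197.7/29.531 = 6.695 lunations, so 6 complete cycles and 20.51 d into the next.
Elongation θ = 360° × 20.51/29.531 ≈ 250.1°.
With cos θ = (-0.341), the lit fraction is (1 − (-0.341))/2 ≈ 0.670, so 67%.

67%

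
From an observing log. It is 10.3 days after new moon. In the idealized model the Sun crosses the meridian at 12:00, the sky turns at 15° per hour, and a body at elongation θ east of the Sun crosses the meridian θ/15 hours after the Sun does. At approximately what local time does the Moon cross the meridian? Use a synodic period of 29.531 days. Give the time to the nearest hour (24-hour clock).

20:00

Phase angle: θ = 360°·(10.3 d)/(29.531 d) = 125.6°.
At 15° of sky rotation per hour, 125.6° corresponds to a 8.37 h lag.
12:00 + 8.37 h ≈ 20:22 → 20:00 to the nearest hour.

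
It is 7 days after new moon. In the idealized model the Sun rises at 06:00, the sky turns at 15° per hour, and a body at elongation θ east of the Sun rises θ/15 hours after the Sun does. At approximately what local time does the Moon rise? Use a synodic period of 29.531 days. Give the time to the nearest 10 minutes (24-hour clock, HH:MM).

11:40

The Moon has covered 7/29.531 of its cycle, so θ ≈ 360° × 7/29.531 = 85.3°.
At 15° of sky rotation per hour, 85.3° corresponds to a 5.69 h lag.
06:00 + 5.689 h ≈ 11:41 → 11:40 to the nearest ten minutes.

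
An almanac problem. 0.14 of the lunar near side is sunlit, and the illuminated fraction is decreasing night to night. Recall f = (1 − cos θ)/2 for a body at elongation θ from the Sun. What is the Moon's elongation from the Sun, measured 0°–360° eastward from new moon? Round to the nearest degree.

cos θ = 1 − 2f = 0.720, giving a principal value of 43.9°.
A waning Moon lies in 180°–360°, so θ = 360° − 43.9° = 316.1°.

316°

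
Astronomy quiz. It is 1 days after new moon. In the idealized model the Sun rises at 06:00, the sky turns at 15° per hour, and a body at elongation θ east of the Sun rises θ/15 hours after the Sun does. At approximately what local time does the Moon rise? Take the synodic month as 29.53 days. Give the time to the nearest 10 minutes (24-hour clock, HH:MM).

Phase angle: θ = 360°·(1 d)/(29.53 d) = 12.2°.
Delay after the Sun = 12.2° / (15°/h) ≈ 0.81 h.
06:00 + 0.813 h ≈ 06:49 → 06:50 to the nearest ten minutes.

06:50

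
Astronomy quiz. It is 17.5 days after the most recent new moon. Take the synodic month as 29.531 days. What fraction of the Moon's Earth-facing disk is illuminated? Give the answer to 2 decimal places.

Elongation θ = 360° × 17.5/29.531 ≈ 213.3°.
Illuminated fraction = (1 − cos 213.3°)/2 = (1 − (-0.835))/2 ≈ 0.918.

0.92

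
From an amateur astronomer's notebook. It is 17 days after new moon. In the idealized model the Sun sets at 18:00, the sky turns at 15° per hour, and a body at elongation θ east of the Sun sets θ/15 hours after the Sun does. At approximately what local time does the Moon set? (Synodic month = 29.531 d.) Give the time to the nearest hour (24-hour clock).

08:00

The Moon has covered 17/29.531 of its cycle, so θ ≈ 360° × 17/29.531 = 207.2°.
The Moon trails the Sun by θ/15 = 207.2/15 ≈ 13.82 hours.
18:00 + 13.82 h ≈ 07:49 → 08:00 to the nearest hour.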